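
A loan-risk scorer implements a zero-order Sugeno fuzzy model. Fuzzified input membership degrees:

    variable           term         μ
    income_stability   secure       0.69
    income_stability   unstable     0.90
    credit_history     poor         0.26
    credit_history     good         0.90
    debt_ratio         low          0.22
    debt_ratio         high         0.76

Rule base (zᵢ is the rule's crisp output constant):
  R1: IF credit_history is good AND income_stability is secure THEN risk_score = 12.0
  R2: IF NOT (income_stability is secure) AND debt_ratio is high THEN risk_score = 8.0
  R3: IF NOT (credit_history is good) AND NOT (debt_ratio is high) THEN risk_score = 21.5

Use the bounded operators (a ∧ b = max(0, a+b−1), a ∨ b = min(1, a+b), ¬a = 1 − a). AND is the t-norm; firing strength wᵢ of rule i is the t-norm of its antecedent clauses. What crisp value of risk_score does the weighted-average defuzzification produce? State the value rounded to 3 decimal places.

R1 (z=12.0): good=0.90, secure=0.69; AND[max(0, a+b−1)] → w = 0.59
R2 (z=8.0): ¬secure=1−0.69=0.31, high=0.76; AND[max(0, a+b−1)] → w = 0.07
R3 (z=21.5): ¬good=1−0.90=0.10, ¬high=1−0.76=0.24; AND[max(0, a+b−1)] → w = 0.00
Weighted average = (0.59·12.0 + 0.07·8.0 + 0.00·21.5) / (0.59 + 0.07 + 0.00)
  = 7.6400 / 0.6600 = 11.576

11.576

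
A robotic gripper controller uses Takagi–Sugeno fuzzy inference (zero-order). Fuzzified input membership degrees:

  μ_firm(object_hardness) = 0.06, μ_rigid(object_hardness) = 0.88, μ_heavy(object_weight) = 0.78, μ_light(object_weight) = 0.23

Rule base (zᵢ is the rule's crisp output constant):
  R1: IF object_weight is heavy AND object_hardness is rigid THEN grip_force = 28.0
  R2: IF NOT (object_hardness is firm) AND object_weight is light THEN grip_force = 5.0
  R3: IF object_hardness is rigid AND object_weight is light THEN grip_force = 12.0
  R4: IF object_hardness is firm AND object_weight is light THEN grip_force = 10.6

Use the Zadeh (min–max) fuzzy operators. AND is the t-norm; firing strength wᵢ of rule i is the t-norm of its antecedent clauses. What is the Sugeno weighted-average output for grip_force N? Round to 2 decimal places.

20.30

R1 (z=28.0): heavy=0.78, rigid=0.88; AND[min(a, b)] → w = 0.78
R2 (z=5.0): ¬firm=1−0.06=0.94, light=0.23; AND[min(a, b)] → w = 0.23
R3 (z=12.0): rigid=0.88, light=0.23; AND[min(a, b)] → w = 0.23
R4 (z=10.6): firm=0.06, light=0.23; AND[min(a, b)] → w = 0.06
Weighted average = (0.78·28.0 + 0.23·5.0 + 0.23·12.0 + 0.06·10.6) / (0.78 + 0.23 + 0.23 + 0.06)
  = 26.3860 / 1.3000 = 20.30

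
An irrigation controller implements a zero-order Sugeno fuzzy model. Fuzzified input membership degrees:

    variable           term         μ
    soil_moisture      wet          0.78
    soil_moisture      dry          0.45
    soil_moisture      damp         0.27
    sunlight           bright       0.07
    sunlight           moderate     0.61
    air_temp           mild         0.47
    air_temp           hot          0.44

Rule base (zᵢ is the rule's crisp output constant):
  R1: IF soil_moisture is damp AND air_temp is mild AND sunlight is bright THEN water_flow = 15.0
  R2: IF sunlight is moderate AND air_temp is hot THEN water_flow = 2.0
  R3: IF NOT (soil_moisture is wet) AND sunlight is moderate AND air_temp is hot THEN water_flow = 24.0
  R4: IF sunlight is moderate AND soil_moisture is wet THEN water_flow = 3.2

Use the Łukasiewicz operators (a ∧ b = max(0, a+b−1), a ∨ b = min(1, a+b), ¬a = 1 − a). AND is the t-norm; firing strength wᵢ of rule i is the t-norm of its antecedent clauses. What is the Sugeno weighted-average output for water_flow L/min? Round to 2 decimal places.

R1 (z=15.0): damp=0.27, mild=0.47, bright=0.07; AND[max(0, a+b−1)] → w = 0.00
R2 (z=2.0): moderate=0.61, hot=0.44; AND[max(0, a+b−1)] → w = 0.05
R3 (z=24.0): ¬wet=1−0.78=0.22, moderate=0.61, hot=0.44; AND[max(0, a+b−1)] → w = 0.00
R4 (z=3.2): moderate=0.61, wet=0.78; AND[max(0, a+b−1)] → w = 0.39
Weighted average = (0.00·15.0 + 0.05·2.0 + 0.00·24.0 + 0.39·3.2) / (0.00 + 0.05 + 0.00 + 0.39)
  = 1.3480 / 0.4400 = 3.06

3.06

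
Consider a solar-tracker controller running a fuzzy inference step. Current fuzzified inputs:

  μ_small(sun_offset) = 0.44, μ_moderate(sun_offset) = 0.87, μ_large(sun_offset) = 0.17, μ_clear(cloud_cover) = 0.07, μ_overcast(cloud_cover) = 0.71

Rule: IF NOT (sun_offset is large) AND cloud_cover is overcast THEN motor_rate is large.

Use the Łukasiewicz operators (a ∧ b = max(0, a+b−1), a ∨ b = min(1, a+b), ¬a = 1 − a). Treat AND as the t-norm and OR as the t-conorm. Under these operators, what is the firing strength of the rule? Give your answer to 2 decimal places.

0.54

firing strength: ¬large=1−0.17=0.83, overcast=0.71; AND[max(0, a+b−1)] → w = 0.54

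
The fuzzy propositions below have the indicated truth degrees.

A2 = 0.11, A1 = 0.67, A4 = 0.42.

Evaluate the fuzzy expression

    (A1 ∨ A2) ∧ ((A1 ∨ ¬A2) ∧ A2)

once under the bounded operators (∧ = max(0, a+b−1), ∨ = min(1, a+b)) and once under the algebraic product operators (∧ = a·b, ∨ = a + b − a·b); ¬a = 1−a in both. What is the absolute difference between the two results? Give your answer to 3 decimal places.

0.075

Under bounded:
  A1 ∨ A2 = min(1, a+b) on (0.67, 0.11) = 0.78
  ¬A2 = 1 − 0.11 = 0.89
  A1 ∨ ¬A2 = min(1, a+b) on (0.67, 0.89) = 1.00
  (A1 ∨ ¬A2) ∧ A2 = max(0, a+b−1) on (1.00, 0.11) = 0.11
  (A1 ∨ A2) ∧ ((A1 ∨ ¬A2) ∧ A2) = max(0, a+b−1) on (0.78, 0.11) = 0.00
  → value = 0.0000
Under algebraic product:
  A1 ∨ A2 = a + b − a·b on (0.6700, 0.1100) = 0.7063
  ¬A2 = 1 − 0.1100 = 0.8900
  A1 ∨ ¬A2 = a + b − a·b on (0.6700, 0.8900) = 0.9637
  (A1 ∨ ¬A2) ∧ A2 = a·b on (0.9637, 0.1100) = 0.1060
  (A1 ∨ A2) ∧ ((A1 ∨ ¬A2) ∧ A2) = a·b on (0.7063, 0.1060) = 0.0749
  → value = 0.0749
|0.0000 − 0.0749| = 0.075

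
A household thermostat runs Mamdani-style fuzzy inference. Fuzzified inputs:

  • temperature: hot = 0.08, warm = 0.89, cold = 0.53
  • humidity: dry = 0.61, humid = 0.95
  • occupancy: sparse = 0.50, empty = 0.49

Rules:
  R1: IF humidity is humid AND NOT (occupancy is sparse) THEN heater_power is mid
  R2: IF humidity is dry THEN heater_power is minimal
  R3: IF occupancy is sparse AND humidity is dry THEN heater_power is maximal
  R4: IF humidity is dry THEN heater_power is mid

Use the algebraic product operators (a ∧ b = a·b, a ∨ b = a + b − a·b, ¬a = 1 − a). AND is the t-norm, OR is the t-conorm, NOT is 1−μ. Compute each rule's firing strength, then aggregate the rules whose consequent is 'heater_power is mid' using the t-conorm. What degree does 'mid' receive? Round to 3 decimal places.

R1: humid=0.95, ¬sparse=1−0.50=0.50; AND[a·b] → w = 0.4750
R2: dry=0.61 → w = 0.6100
R3: sparse=0.50, dry=0.61; AND[a·b] → w = 0.3050
R4: dry=0.61 → w = 0.6100
Rules with consequent 'mid': {R1, R4} → strengths 0.4750, 0.6100
Aggregate via t-conorm [a + b − a·b]: 0.7953

0.795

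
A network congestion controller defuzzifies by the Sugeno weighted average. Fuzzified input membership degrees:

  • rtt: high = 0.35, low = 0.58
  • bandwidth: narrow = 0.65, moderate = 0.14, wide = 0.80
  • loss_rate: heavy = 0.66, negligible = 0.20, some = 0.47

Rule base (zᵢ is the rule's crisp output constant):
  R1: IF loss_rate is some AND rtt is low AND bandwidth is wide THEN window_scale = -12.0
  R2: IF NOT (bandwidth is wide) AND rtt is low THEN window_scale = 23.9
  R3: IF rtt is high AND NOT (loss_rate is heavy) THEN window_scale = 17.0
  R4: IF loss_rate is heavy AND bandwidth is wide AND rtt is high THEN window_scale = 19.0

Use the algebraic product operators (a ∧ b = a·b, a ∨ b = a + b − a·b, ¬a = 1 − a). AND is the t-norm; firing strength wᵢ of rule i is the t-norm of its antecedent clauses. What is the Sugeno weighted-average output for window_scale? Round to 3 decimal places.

R1 (z=-12.0): some=0.47, low=0.58, wide=0.80; AND[a·b] → w = 0.2181
R2 (z=23.9): ¬wide=1−0.80=0.20, low=0.58; AND[a·b] → w = 0.1160
R3 (z=17.0): high=0.35, ¬heavy=1−0.66=0.34; AND[a·b] → w = 0.1190
R4 (z=19.0): heavy=0.66, wide=0.80, high=0.35; AND[a·b] → w = 0.1848
Weighted average = (0.2181·-12.0 + 0.1160·23.9 + 0.1190·17.0 + 0.1848·19.0) / (0.2181 + 0.1160 + 0.1190 + 0.1848)
  = 5.6896 / 0.6379 = 8.920

8.920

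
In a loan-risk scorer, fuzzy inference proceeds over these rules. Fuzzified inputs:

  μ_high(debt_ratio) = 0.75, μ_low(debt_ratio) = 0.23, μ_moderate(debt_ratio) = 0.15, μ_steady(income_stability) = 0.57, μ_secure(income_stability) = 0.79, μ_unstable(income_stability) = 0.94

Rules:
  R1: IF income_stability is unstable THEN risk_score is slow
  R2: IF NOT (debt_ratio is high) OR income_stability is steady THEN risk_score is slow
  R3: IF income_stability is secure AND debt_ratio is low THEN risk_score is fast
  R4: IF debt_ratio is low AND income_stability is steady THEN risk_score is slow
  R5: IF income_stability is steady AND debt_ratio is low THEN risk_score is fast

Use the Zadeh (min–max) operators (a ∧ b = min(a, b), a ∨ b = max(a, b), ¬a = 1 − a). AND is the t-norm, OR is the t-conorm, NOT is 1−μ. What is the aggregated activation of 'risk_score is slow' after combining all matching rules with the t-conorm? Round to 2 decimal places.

R1: unstable=0.94 → w = 0.94
R2: ¬high=1−0.75=0.25, steady=0.57; OR[max(a, b)] → w = 0.57
R3: secure=0.79, low=0.23; AND[min(a, b)] → w = 0.23
R4: low=0.23, steady=0.57; AND[min(a, b)] → w = 0.23
R5: steady=0.57, low=0.23; AND[min(a, b)] → w = 0.23
Rules with consequent 'slow': {R1, R2, R4} → strengths 0.94, 0.57, 0.23
Aggregate via t-conorm [max(a, b)]: 0.94

0.94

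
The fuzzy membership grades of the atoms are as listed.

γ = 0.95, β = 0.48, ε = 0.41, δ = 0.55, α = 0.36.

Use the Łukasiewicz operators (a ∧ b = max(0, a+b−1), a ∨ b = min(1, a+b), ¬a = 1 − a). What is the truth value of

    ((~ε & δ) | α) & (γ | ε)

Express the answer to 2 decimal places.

0.50

~ε = 1 − 0.41 = 0.59
~ε & δ = max(0, a+b−1) on (0.59, 0.55) = 0.14
(~ε & δ) | α = min(1, a+b) on (0.14, 0.36) = 0.50
γ | ε = min(1, a+b) on (0.95, 0.41) = 1.00
((~ε & δ) | α) & (γ | ε) = max(0, a+b−1) on (0.50, 1.00) = 0.50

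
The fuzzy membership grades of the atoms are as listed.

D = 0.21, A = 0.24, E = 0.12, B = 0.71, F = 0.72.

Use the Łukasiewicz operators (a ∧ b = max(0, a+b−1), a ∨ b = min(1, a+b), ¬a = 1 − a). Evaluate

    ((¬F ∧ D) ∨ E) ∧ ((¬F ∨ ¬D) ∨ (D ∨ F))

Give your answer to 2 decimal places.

¬F = 1 − 0.72 = 0.28
¬F ∧ D = max(0, a+b−1) on (0.28, 0.21) = 0.00
(¬F ∧ D) ∨ E = min(1, a+b) on (0.00, 0.12) = 0.12
¬F = 1 − 0.72 = 0.28
¬D = 1 − 0.21 = 0.79
¬F ∨ ¬D = min(1, a+b) on (0.28, 0.79) = 1.00
D ∨ F = min(1, a+b) on (0.21, 0.72) = 0.93
(¬F ∨ ¬D) ∨ (D ∨ F) = min(1, a+b) on (1.00, 0.93) = 1.00
((¬F ∧ D) ∨ E) ∧ ((¬F ∨ ¬D) ∨ (D ∨ F)) = max(0, a+b−1) on (0.12, 1.00) = 0.12

0.12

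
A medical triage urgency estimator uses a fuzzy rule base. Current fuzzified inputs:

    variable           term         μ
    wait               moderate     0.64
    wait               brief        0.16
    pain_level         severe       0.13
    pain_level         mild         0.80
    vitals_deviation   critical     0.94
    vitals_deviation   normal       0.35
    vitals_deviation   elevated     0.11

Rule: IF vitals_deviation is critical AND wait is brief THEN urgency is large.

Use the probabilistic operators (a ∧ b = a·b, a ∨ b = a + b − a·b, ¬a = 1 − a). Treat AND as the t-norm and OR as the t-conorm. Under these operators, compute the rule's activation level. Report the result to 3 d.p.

0.150

firing strength: critical=0.94, brief=0.16; AND[a·b] → w = 0.1504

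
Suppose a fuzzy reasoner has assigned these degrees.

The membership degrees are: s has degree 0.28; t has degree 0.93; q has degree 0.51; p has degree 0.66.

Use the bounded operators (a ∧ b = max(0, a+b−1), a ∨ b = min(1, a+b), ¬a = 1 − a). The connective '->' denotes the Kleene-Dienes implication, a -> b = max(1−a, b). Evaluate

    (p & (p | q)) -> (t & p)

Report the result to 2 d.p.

0.59

p | q = min(1, a+b) on (0.66, 0.51) = 1.00
p & (p | q) = max(0, a+b−1) on (0.66, 1.00) = 0.66
t & p = max(0, a+b−1) on (0.93, 0.66) = 0.59
(p & (p | q)) -> (t & p)  [Kleene-Dienes: max(1−a, b)] with a=0.66, b=0.59 → 0.59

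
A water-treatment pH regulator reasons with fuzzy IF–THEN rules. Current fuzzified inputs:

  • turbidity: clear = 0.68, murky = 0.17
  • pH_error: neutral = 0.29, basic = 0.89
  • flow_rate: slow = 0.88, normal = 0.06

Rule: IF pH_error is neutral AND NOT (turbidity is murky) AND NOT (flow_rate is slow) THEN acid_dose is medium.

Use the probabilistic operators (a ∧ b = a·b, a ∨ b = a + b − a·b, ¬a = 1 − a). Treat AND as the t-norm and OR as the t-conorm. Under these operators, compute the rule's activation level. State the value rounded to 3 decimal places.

firing strength: neutral=0.29, ¬murky=1−0.17=0.83, ¬slow=1−0.88=0.12; AND[a·b] → w = 0.0289

0.029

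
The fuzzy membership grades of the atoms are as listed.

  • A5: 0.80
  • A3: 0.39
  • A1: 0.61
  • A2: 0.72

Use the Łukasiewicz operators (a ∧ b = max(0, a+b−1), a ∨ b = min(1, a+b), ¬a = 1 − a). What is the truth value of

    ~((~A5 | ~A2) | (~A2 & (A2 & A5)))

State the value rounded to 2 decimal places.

~A5 = 1 − 0.80 = 0.20
~A2 = 1 − 0.72 = 0.28
~A5 | ~A2 = min(1, a+b) on (0.20, 0.28) = 0.48
~A2 = 1 − 0.72 = 0.28
A2 & A5 = max(0, a+b−1) on (0.72, 0.80) = 0.52
~A2 & (A2 & A5) = max(0, a+b−1) on (0.28, 0.52) = 0.00
(~A5 | ~A2) | (~A2 & (A2 & A5)) = min(1, a+b) on (0.48, 0.00) = 0.48
~((~A5 | ~A2) | (~A2 & (A2 & A5))) = 1 − 0.48 = 0.52

0.52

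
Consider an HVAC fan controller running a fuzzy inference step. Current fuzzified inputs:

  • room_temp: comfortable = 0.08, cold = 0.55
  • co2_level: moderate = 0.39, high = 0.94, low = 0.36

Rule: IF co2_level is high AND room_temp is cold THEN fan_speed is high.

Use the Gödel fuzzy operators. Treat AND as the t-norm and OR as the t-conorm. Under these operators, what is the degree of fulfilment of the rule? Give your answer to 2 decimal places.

firing strength: high=0.94, cold=0.55; AND[min(a, b)] → w = 0.55

0.55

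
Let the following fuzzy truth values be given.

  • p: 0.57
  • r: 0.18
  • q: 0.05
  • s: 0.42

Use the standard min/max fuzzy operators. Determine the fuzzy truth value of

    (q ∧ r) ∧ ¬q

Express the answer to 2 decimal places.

0.05

q ∧ r = min(a, b) on (0.05, 0.18) = 0.05
¬q = 1 − 0.05 = 0.95
(q ∧ r) ∧ ¬q = min(a, b) on (0.05, 0.95) = 0.05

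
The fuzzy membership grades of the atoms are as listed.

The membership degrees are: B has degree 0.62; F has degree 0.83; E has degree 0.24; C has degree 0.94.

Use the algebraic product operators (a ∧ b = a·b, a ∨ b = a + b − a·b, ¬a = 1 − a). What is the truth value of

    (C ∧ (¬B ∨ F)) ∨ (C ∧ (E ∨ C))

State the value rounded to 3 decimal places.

¬B = 1 − 0.6200 = 0.3800
¬B ∨ F = a + b − a·b on (0.3800, 0.8300) = 0.8946
C ∧ (¬B ∨ F) = a·b on (0.9400, 0.8946) = 0.8409
E ∨ C = a + b − a·b on (0.2400, 0.9400) = 0.9544
C ∧ (E ∨ C) = a·b on (0.9400, 0.9544) = 0.8971
(C ∧ (¬B ∨ F)) ∨ (C ∧ (E ∨ C)) = a + b − a·b on (0.8409, 0.8971) = 0.9836

0.984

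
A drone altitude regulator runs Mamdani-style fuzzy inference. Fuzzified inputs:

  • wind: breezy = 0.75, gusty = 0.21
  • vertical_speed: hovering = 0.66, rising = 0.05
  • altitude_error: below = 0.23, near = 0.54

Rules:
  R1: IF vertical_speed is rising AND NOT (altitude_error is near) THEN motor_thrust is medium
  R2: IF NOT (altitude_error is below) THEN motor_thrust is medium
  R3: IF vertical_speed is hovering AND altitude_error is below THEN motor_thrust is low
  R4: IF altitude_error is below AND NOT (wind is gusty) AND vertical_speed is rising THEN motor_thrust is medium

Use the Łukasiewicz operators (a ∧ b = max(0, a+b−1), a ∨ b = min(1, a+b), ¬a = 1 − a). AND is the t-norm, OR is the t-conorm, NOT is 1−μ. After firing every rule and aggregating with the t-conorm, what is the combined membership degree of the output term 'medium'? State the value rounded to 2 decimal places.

0.77

R1: rising=0.05, ¬near=1−0.54=0.46; AND[max(0, a+b−1)] → w = 0.00
R2: ¬below=1−0.23=0.77 → w = 0.77
R3: hovering=0.66, below=0.23; AND[max(0, a+b−1)] → w = 0.00
R4: below=0.23, ¬gusty=1−0.21=0.79, rising=0.05; AND[max(0, a+b−1)] → w = 0.00
Rules with consequent 'medium': {R1, R2, R4} → strengths 0.00, 0.77, 0.00
Aggregate via t-conorm [min(1, a+b)]: 0.77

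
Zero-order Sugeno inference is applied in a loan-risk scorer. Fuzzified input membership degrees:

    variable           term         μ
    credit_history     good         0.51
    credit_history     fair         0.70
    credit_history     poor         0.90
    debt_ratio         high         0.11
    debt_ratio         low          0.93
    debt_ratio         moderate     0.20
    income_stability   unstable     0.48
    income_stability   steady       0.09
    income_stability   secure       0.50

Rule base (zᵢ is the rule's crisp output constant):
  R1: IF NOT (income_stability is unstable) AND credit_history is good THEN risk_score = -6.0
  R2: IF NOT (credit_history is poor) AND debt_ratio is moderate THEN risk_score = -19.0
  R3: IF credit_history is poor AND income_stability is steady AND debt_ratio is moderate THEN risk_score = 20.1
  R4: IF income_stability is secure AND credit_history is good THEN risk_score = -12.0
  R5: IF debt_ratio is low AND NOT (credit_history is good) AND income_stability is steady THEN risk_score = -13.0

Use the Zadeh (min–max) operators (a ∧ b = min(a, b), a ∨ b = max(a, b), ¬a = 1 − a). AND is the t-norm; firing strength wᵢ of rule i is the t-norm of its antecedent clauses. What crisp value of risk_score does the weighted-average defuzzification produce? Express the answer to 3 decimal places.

R1 (z=-6.0): ¬unstable=1−0.48=0.52, good=0.51; AND[min(a, b)] → w = 0.51
R2 (z=-19.0): ¬poor=1−0.90=0.10, moderate=0.20; AND[min(a, b)] → w = 0.10
R3 (z=20.1): poor=0.90, steady=0.09, moderate=0.20; AND[min(a, b)] → w = 0.09
R4 (z=-12.0): secure=0.50, good=0.51; AND[min(a, b)] → w = 0.50
R5 (z=-13.0): low=0.93, ¬good=1−0.51=0.49, steady=0.09; AND[min(a, b)] → w = 0.09
Weighted average = (0.51·-6.0 + 0.10·-19.0 + 0.09·20.1 + 0.50·-12.0 + 0.09·-13.0) / (0.51 + 0.10 + 0.09 + 0.50 + 0.09)
  = -10.3210 / 1.2900 = -8.001

-8.001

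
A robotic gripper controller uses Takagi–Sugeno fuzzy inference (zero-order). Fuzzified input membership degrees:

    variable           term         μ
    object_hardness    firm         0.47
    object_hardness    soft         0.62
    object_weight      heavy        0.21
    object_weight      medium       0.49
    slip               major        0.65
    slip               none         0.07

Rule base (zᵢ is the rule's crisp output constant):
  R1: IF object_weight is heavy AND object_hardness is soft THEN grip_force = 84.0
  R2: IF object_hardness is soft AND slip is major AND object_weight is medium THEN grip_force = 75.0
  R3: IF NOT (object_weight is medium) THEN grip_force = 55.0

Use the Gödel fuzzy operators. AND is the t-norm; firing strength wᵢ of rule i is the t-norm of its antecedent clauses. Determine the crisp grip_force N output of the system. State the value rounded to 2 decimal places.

R1 (z=84.0): heavy=0.21, soft=0.62; AND[min(a, b)] → w = 0.21
R2 (z=75.0): soft=0.62, major=0.65, medium=0.49; AND[min(a, b)] → w = 0.49
R3 (z=55.0): ¬medium=1−0.49=0.51 → w = 0.51
Weighted average = (0.21·84.0 + 0.49·75.0 + 0.51·55.0) / (0.21 + 0.49 + 0.51)
  = 82.4400 / 1.2100 = 68.13

68.13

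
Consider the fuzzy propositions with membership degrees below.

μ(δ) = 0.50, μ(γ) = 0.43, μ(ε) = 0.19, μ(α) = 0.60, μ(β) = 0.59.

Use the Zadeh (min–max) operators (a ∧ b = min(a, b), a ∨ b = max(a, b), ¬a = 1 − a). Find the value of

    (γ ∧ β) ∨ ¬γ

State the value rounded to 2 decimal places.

0.57

γ ∧ β = min(a, b) on (0.43, 0.59) = 0.43
¬γ = 1 − 0.43 = 0.57
(γ ∧ β) ∨ ¬γ = max(a, b) on (0.43, 0.57) = 0.57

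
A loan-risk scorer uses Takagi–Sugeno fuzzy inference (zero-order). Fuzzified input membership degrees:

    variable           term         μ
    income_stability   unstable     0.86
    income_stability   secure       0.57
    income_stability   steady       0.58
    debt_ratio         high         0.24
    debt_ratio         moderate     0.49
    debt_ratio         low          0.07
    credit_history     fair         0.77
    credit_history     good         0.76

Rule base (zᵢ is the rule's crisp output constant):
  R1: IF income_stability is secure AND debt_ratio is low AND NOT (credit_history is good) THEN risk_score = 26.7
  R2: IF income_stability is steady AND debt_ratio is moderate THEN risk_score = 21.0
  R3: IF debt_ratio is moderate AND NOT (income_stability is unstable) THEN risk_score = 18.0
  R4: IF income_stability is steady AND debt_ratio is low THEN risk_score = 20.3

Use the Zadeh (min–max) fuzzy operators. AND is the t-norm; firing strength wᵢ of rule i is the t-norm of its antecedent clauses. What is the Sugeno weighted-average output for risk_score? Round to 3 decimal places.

20.909

R1 (z=26.7): secure=0.57, low=0.07, ¬good=1−0.76=0.24; AND[min(a, b)] → w = 0.07
R2 (z=21.0): steady=0.58, moderate=0.49; AND[min(a, b)] → w = 0.49
R3 (z=18.0): moderate=0.49, ¬unstable=1−0.86=0.14; AND[min(a, b)] → w = 0.14
R4 (z=20.3): steady=0.58, low=0.07; AND[min(a, b)] → w = 0.07
Weighted average = (0.07·26.7 + 0.49·21.0 + 0.14·18.0 + 0.07·20.3) / (0.07 + 0.49 + 0.14 + 0.07)
  = 16.1000 / 0.7700 = 20.909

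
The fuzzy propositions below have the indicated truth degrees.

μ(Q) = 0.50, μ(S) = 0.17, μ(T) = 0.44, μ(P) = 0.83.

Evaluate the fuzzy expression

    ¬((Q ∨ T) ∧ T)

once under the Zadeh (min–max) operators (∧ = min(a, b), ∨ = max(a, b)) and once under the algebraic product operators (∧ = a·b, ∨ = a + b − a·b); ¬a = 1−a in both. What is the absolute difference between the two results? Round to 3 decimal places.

Under Zadeh (min–max):
  Q ∨ T = max(a, b) on (0.50, 0.44) = 0.50
  (Q ∨ T) ∧ T = min(a, b) on (0.50, 0.44) = 0.44
  ¬((Q ∨ T) ∧ T) = 1 − 0.44 = 0.56
  → value = 0.5600
Under algebraic product:
  Q ∨ T = a + b − a·b on (0.5000, 0.4400) = 0.7200
  (Q ∨ T) ∧ T = a·b on (0.7200, 0.4400) = 0.3168
  ¬((Q ∨ T) ∧ T) = 1 − 0.3168 = 0.6832
  → value = 0.6832
|0.5600 − 0.6832| = 0.123

0.123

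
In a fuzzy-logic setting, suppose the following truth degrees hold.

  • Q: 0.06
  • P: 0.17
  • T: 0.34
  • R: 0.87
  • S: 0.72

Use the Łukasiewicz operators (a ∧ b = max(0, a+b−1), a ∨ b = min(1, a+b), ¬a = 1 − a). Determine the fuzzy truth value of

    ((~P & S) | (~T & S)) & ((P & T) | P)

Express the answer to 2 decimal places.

0.10

~P = 1 − 0.17 = 0.83
~P & S = max(0, a+b−1) on (0.83, 0.72) = 0.55
~T = 1 − 0.34 = 0.66
~T & S = max(0, a+b−1) on (0.66, 0.72) = 0.38
(~P & S) | (~T & S) = min(1, a+b) on (0.55, 0.38) = 0.93
P & T = max(0, a+b−1) on (0.17, 0.34) = 0.00
(P & T) | P = min(1, a+b) on (0.00, 0.17) = 0.17
((~P & S) | (~T & S)) & ((P & T) | P) = max(0, a+b−1) on (0.93, 0.17) = 0.10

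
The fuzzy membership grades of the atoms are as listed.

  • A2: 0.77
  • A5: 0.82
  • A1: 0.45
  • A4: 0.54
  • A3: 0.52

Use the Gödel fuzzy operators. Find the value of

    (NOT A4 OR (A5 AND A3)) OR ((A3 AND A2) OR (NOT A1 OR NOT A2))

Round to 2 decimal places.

NOT A4 = 1 − 0.54 = 0.46
A5 AND A3 = min(a, b) on (0.82, 0.52) = 0.52
NOT A4 OR (A5 AND A3) = max(a, b) on (0.46, 0.52) = 0.52
A3 AND A2 = min(a, b) on (0.52, 0.77) = 0.52
NOT A1 = 1 − 0.45 = 0.55
NOT A2 = 1 − 0.77 = 0.23
NOT A1 OR NOT A2 = max(a, b) on (0.55, 0.23) = 0.55
(A3 AND A2) OR (NOT A1 OR NOT A2) = max(a, b) on (0.52, 0.55) = 0.55
(NOT A4 OR (A5 AND A3)) OR ((A3 AND A2) OR (NOT A1 OR NOT A2)) = max(a, b) on (0.52, 0.55) = 0.55

0.55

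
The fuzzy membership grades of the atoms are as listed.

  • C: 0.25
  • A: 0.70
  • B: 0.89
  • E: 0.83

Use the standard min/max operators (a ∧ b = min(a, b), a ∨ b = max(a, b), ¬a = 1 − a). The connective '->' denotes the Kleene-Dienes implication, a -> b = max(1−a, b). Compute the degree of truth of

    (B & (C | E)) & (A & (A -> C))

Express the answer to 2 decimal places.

0.30

C | E = max(a, b) on (0.25, 0.83) = 0.83
B & (C | E) = min(a, b) on (0.89, 0.83) = 0.83
A -> C  [Kleene-Dienes: max(1−a, b)] with a=0.70, b=0.25 → 0.30
A & (A -> C) = min(a, b) on (0.70, 0.30) = 0.30
(B & (C | E)) & (A & (A -> C)) = min(a, b) on (0.83, 0.30) = 0.30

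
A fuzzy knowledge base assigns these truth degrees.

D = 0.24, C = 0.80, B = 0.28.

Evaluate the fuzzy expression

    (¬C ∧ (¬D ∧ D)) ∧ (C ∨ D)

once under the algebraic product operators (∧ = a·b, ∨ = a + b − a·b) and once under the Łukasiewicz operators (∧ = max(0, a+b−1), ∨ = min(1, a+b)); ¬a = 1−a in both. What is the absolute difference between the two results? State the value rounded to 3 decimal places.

0.031

Under algebraic product:
  ¬C = 1 − 0.8000 = 0.2000
  ¬D = 1 − 0.2400 = 0.7600
  ¬D ∧ D = a·b on (0.7600, 0.2400) = 0.1824
  ¬C ∧ (¬D ∧ D) = a·b on (0.2000, 0.1824) = 0.0365
  C ∨ D = a + b − a·b on (0.8000, 0.2400) = 0.8480
  (¬C ∧ (¬D ∧ D)) ∧ (C ∨ D) = a·b on (0.0365, 0.8480) = 0.0309
  → value = 0.0309
Under Łukasiewicz:
  ¬C = 1 − 0.80 = 0.20
  ¬D = 1 − 0.24 = 0.76
  ¬D ∧ D = max(0, a+b−1) on (0.76, 0.24) = 0.00
  ¬C ∧ (¬D ∧ D) = max(0, a+b−1) on (0.20, 0.00) = 0.00
  C ∨ D = min(1, a+b) on (0.80, 0.24) = 1.00
  (¬C ∧ (¬D ∧ D)) ∧ (C ∨ D) = max(0, a+b−1) on (0.00, 1.00) = 0.00
  → value = 0.0000
|0.0309 − 0.0000| = 0.031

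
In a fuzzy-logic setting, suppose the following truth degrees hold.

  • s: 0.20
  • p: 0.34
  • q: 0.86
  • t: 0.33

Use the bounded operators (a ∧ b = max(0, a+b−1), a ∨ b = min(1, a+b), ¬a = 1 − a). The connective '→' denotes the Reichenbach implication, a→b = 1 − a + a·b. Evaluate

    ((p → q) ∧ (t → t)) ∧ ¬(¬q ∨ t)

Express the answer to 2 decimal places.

p → q  [Reichenbach: 1 − a + a·b] with a=0.34, b=0.86 → 0.95
t → t  [Reichenbach: 1 − a + a·b] with a=0.33, b=0.33 → 0.78
(p → q) ∧ (t → t) = max(0, a+b−1) on (0.95, 0.78) = 0.73
¬q = 1 − 0.86 = 0.14
¬q ∨ t = min(1, a+b) on (0.14, 0.33) = 0.47
¬(¬q ∨ t) = 1 − 0.47 = 0.53
((p → q) ∧ (t → t)) ∧ ¬(¬q ∨ t) = max(0, a+b−1) on (0.73, 0.53) = 0.26

0.26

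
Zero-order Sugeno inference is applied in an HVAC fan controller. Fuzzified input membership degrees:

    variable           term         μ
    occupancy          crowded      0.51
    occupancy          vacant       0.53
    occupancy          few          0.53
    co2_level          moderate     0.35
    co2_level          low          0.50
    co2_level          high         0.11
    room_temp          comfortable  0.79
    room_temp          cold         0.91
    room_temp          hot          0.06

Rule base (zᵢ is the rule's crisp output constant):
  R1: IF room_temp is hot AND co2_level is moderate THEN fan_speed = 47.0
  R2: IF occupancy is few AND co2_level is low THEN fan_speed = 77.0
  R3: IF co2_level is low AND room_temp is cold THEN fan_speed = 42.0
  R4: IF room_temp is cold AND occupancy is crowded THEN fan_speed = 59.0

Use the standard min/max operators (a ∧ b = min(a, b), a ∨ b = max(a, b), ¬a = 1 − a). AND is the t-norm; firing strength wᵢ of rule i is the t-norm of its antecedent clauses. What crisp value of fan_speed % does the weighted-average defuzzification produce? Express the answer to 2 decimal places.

58.86

R1 (z=47.0): hot=0.06, moderate=0.35; AND[min(a, b)] → w = 0.06
R2 (z=77.0): few=0.53, low=0.50; AND[min(a, b)] → w = 0.50
R3 (z=42.0): low=0.50, cold=0.91; AND[min(a, b)] → w = 0.50
R4 (z=59.0): cold=0.91, crowded=0.51; AND[min(a, b)] → w = 0.51
Weighted average = (0.06·47.0 + 0.50·77.0 + 0.50·42.0 + 0.51·59.0) / (0.06 + 0.50 + 0.50 + 0.51)
  = 92.4100 / 1.5700 = 58.86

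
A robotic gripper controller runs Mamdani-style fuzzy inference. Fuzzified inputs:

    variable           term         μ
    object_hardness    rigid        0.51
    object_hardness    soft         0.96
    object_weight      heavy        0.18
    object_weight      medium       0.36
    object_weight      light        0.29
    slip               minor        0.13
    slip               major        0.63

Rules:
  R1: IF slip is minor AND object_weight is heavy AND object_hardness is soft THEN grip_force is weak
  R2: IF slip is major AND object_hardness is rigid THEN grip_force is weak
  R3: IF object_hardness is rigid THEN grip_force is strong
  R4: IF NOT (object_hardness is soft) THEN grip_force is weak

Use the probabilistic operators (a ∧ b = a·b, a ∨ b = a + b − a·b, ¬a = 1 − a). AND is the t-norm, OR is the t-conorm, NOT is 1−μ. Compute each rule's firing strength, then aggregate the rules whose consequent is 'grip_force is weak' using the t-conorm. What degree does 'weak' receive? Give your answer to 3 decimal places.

0.363

R1: minor=0.13, heavy=0.18, soft=0.96; AND[a·b] → w = 0.0225
R2: major=0.63, rigid=0.51; AND[a·b] → w = 0.3213
R3: rigid=0.51 → w = 0.5100
R4: ¬soft=1−0.96=0.04 → w = 0.0400
Rules with consequent 'weak': {R1, R2, R4} → strengths 0.0225, 0.3213, 0.0400
Aggregate via t-conorm [a + b − a·b]: 0.3631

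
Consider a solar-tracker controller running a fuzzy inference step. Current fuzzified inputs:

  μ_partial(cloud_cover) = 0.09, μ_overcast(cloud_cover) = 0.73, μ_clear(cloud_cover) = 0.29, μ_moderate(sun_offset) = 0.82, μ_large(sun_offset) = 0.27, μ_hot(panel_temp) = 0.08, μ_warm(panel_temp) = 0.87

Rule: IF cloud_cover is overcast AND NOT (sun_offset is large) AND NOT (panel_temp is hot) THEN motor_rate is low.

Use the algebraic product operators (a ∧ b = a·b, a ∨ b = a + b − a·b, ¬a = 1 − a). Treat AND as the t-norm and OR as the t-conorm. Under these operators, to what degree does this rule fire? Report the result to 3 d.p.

firing strength: overcast=0.73, ¬large=1−0.27=0.73, ¬hot=1−0.08=0.92; AND[a·b] → w = 0.4903

0.490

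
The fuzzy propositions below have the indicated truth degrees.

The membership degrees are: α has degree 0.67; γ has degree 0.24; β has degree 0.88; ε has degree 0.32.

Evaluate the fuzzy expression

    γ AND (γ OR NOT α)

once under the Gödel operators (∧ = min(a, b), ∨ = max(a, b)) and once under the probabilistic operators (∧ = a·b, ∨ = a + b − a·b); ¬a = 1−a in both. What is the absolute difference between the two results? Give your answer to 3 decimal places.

Under Gödel:
  NOT α = 1 − 0.67 = 0.33
  γ OR NOT α = max(a, b) on (0.24, 0.33) = 0.33
  γ AND (γ OR NOT α) = min(a, b) on (0.24, 0.33) = 0.24
  → value = 0.2400
Under probabilistic:
  NOT α = 1 − 0.6700 = 0.3300
  γ OR NOT α = a + b − a·b on (0.2400, 0.3300) = 0.4908
  γ AND (γ OR NOT α) = a·b on (0.2400, 0.4908) = 0.1178
  → value = 0.1178
|0.2400 − 0.1178| = 0.122

0.122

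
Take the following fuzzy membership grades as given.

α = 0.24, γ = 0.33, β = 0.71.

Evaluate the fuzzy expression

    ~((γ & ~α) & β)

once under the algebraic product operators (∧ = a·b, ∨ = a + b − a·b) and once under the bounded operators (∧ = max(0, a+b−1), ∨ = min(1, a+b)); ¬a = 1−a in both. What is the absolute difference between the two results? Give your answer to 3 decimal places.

0.178

Under algebraic product:
  ~α = 1 − 0.2400 = 0.7600
  γ & ~α = a·b on (0.3300, 0.7600) = 0.2508
  (γ & ~α) & β = a·b on (0.2508, 0.7100) = 0.1781
  ~((γ & ~α) & β) = 1 − 0.1781 = 0.8219
  → value = 0.8219
Under bounded:
  ~α = 1 − 0.24 = 0.76
  γ & ~α = max(0, a+b−1) on (0.33, 0.76) = 0.09
  (γ & ~α) & β = max(0, a+b−1) on (0.09, 0.71) = 0.00
  ~((γ & ~α) & β) = 1 − 0.00 = 1.00
  → value = 1.0000
|0.8219 − 1.0000| = 0.178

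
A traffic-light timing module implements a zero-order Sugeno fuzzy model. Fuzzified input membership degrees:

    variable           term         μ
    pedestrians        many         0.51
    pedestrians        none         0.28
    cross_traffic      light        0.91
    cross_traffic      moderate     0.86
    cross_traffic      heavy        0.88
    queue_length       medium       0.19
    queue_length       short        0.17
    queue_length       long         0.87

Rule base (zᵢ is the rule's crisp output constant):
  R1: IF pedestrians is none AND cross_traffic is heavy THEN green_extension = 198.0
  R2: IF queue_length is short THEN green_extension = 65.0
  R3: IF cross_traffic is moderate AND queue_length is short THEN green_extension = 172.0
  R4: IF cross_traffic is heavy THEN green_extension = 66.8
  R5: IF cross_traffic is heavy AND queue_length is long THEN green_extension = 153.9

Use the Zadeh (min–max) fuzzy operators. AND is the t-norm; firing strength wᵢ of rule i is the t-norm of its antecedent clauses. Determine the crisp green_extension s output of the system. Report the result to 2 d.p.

121.69

R1 (z=198.0): none=0.28, heavy=0.88; AND[min(a, b)] → w = 0.28
R2 (z=65.0): short=0.17 → w = 0.17
R3 (z=172.0): moderate=0.86, short=0.17; AND[min(a, b)] → w = 0.17
R4 (z=66.8): heavy=0.88 → w = 0.88
R5 (z=153.9): heavy=0.88, long=0.87; AND[min(a, b)] → w = 0.87
Weighted average = (0.28·198.0 + 0.17·65.0 + 0.17·172.0 + 0.88·66.8 + 0.87·153.9) / (0.28 + 0.17 + 0.17 + 0.88 + 0.87)
  = 288.4070 / 2.3700 = 121.69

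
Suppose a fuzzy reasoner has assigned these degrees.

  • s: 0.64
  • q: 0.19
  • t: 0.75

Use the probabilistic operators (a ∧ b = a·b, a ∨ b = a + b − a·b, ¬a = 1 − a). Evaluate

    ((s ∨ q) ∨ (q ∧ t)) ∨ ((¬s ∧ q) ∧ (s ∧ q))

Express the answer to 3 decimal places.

0.752

s ∨ q = a + b − a·b on (0.6400, 0.1900) = 0.7084
q ∧ t = a·b on (0.1900, 0.7500) = 0.1425
(s ∨ q) ∨ (q ∧ t) = a + b − a·b on (0.7084, 0.1425) = 0.7500
¬s = 1 − 0.6400 = 0.3600
¬s ∧ q = a·b on (0.3600, 0.1900) = 0.0684
s ∧ q = a·b on (0.6400, 0.1900) = 0.1216
(¬s ∧ q) ∧ (s ∧ q) = a·b on (0.0684, 0.1216) = 0.0083
((s ∨ q) ∨ (q ∧ t)) ∨ ((¬s ∧ q) ∧ (s ∧ q)) = a + b − a·b on (0.7500, 0.0083) = 0.7520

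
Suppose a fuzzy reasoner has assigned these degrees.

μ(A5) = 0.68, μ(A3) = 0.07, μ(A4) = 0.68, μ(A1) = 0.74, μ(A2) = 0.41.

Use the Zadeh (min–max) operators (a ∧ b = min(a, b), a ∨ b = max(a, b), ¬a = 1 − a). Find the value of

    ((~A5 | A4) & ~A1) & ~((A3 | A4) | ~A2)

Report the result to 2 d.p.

~A5 = 1 − 0.68 = 0.32
~A5 | A4 = max(a, b) on (0.32, 0.68) = 0.68
~A1 = 1 − 0.74 = 0.26
(~A5 | A4) & ~A1 = min(a, b) on (0.68, 0.26) = 0.26
A3 | A4 = max(a, b) on (0.07, 0.68) = 0.68
~A2 = 1 − 0.41 = 0.59
(A3 | A4) | ~A2 = max(a, b) on (0.68, 0.59) = 0.68
~((A3 | A4) | ~A2) = 1 − 0.68 = 0.32
((~A5 | A4) & ~A1) & ~((A3 | A4) | ~A2) = min(a, b) on (0.26, 0.32) = 0.26

0.26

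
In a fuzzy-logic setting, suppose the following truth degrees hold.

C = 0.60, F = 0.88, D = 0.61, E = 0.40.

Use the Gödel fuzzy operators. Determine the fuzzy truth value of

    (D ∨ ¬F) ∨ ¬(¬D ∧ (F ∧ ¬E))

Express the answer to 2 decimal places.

0.61

¬F = 1 − 0.88 = 0.12
D ∨ ¬F = max(a, b) on (0.61, 0.12) = 0.61
¬D = 1 − 0.61 = 0.39
¬E = 1 − 0.40 = 0.60
F ∧ ¬E = min(a, b) on (0.88, 0.60) = 0.60
¬D ∧ (F ∧ ¬E) = min(a, b) on (0.39, 0.60) = 0.39
¬(¬D ∧ (F ∧ ¬E)) = 1 − 0.39 = 0.61
(D ∨ ¬F) ∨ ¬(¬D ∧ (F ∧ ¬E)) = max(a, b) on (0.61, 0.61) = 0.61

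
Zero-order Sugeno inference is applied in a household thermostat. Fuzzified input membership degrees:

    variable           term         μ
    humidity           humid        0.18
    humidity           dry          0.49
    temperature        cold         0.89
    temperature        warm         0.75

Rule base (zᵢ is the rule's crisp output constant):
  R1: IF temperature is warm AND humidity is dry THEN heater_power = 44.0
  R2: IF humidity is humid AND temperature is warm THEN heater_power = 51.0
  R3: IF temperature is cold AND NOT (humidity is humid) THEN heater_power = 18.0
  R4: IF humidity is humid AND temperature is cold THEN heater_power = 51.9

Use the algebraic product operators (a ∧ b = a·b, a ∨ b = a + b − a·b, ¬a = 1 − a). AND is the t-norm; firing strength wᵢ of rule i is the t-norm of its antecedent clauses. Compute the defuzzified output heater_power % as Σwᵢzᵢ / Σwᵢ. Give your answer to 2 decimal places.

R1 (z=44.0): warm=0.75, dry=0.49; AND[a·b] → w = 0.3675
R2 (z=51.0): humid=0.18, warm=0.75; AND[a·b] → w = 0.1350
R3 (z=18.0): cold=0.89, ¬humid=1−0.18=0.82; AND[a·b] → w = 0.7298
R4 (z=51.9): humid=0.18, cold=0.89; AND[a·b] → w = 0.1602
Weighted average = (0.3675·44.0 + 0.1350·51.0 + 0.7298·18.0 + 0.1602·51.9) / (0.3675 + 0.1350 + 0.7298 + 0.1602)
  = 44.5058 / 1.3925 = 31.96

31.96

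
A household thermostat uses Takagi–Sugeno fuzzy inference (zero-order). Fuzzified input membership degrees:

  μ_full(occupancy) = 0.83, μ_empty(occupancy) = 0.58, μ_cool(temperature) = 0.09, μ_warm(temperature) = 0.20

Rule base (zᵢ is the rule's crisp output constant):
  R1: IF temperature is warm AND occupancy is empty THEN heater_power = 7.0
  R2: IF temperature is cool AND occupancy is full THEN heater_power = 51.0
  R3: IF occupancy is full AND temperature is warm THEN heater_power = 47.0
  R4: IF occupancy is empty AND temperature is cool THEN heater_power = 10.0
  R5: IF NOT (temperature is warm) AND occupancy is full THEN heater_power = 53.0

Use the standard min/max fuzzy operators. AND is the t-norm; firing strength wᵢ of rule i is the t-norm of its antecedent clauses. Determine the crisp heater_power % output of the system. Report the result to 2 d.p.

42.53

R1 (z=7.0): warm=0.20, empty=0.58; AND[min(a, b)] → w = 0.20
R2 (z=51.0): cool=0.09, full=0.83; AND[min(a, b)] → w = 0.09
R3 (z=47.0): full=0.83, warm=0.20; AND[min(a, b)] → w = 0.20
R4 (z=10.0): empty=0.58, cool=0.09; AND[min(a, b)] → w = 0.09
R5 (z=53.0): ¬warm=1−0.20=0.80, full=0.83; AND[min(a, b)] → w = 0.80
Weighted average = (0.20·7.0 + 0.09·51.0 + 0.20·47.0 + 0.09·10.0 + 0.80·53.0) / (0.20 + 0.09 + 0.20 + 0.09 + 0.80)
  = 58.6900 / 1.3800 = 42.53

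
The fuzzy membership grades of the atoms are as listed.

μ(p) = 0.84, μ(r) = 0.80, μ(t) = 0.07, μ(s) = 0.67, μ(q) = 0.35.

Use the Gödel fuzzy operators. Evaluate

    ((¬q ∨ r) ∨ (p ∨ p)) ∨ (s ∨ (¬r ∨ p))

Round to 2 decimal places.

¬q = 1 − 0.35 = 0.65
¬q ∨ r = max(a, b) on (0.65, 0.80) = 0.80
p ∨ p = max(a, b) on (0.84, 0.84) = 0.84
(¬q ∨ r) ∨ (p ∨ p) = max(a, b) on (0.80, 0.84) = 0.84
¬r = 1 − 0.80 = 0.20
¬r ∨ p = max(a, b) on (0.20, 0.84) = 0.84
s ∨ (¬r ∨ p) = max(a, b) on (0.67, 0.84) = 0.84
((¬q ∨ r) ∨ (p ∨ p)) ∨ (s ∨ (¬r ∨ p)) = max(a, b) on (0.84, 0.84) = 0.84

0.84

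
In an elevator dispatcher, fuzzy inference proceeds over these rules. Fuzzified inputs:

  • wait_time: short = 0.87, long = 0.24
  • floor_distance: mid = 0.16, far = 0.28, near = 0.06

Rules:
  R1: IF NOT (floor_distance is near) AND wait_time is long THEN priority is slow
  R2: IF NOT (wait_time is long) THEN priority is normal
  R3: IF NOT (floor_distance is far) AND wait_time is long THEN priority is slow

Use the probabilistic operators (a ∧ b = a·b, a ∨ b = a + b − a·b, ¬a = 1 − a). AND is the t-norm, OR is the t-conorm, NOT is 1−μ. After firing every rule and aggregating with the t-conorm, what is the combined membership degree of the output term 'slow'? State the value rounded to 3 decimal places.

R1: ¬near=1−0.06=0.94, long=0.24; AND[a·b] → w = 0.2256
R2: ¬long=1−0.24=0.76 → w = 0.7600
R3: ¬far=1−0.28=0.72, long=0.24; AND[a·b] → w = 0.1728
Rules with consequent 'slow': {R1, R3} → strengths 0.2256, 0.1728
Aggregate via t-conorm [a + b − a·b]: 0.3594

0.359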